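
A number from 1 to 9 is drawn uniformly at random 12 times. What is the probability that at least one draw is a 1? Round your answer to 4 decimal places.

0.7567

P(no draw is a 1) = (8/9)^12 ≈ 0.2433.
P(at least one) = 1 − 0.2433 = 0.7567.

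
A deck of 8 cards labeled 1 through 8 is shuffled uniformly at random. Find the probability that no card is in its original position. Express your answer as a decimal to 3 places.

0.368

This is the derangement probability: permutations of 8 with no fixed point.
D(8) = 8! · (1 − 1/1! + 1/2! − ··· + (−1)^8/8!) = 14833.
P = 14833/40320 = 2119/5760 ≈ 0.368.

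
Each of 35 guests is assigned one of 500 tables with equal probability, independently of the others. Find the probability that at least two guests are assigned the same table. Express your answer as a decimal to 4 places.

It's easier to compute the probability that all 35 are distinct.
P(all distinct) = 500/500 · 499/500 · ··· · 466/500 ≈ 0.2957.
So the probability of at least one match is 1 − 0.2957 = 0.7043.

0.7043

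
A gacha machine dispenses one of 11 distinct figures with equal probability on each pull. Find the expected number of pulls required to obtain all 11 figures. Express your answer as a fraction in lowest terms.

83711/2520

After i distinct types are collected, each trial gives a new one with probability (11−i)/11, so the expected wait for the next new type is 11/(11−i).
E = 11/11 + 11/10 + 11/9 + 11/8 + 11/7 + 11/6 + 11/5 + 11/4 + 11/3 + 11/2 + 11/1 = 83711/2520.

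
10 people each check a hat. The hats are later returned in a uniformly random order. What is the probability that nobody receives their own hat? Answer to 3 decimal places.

0.368

This is the derangement probability: permutations of 10 with no fixed point.
D(10) = 10! · (1 − 1/1! + 1/2! − ··· + (−1)^10/10!) = 1334961.
P = 1334961/3628800 = 16481/44800 ≈ 0.368.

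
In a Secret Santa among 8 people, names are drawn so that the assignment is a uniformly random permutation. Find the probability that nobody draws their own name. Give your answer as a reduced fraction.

2119/5760

This is the derangement probability: permutations of 8 with no fixed point.
D(8) = 8! · (1 − 1/1! + 1/2! − ··· + (−1)^8/8!) = 14833.
P = 14833/40320 = 2119/5760.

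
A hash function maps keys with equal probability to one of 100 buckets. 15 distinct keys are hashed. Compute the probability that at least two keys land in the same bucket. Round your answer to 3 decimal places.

0.669

It's easier to compute the probability that all 15 are distinct.
P(all distinct) = 100/100 · 99/100 · ··· · 86/100 ≈ 0.331.
So the probability of at least one match is 1 − 0.331 = 0.669.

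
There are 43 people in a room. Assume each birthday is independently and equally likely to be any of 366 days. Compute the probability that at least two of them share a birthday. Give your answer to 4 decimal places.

0.9234

It's easier to compute the probability that all 43 are distinct.
P(all distinct) = 366/366 · 365/366 · ··· · 324/366 ≈ 0.0766.
So the probability of at least one match is 1 − 0.0766 = 0.9234.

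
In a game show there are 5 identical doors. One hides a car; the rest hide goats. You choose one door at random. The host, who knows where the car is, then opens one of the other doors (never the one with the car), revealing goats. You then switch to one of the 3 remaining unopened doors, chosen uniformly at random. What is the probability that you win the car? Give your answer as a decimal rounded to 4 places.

Your original door holds the car with probability 1/5, so the other 4 collectively hold it with probability 4/5.
The host can always find an empty door to open, so this doesn't change that 4/5; it is now spread over the 3 remaining unopened doors.
P(win by switching) = (4/5) · (1/3) = 4/15 ≈ 0.2667.

0.2667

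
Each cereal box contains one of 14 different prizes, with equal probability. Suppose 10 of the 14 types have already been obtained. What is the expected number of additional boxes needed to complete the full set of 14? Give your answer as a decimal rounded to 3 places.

29.167

Starting from 10 distinct types, each trial gives a new one with probability (14−i)/14 when i types are held, so the wait for the next new type is 14/(14−i).
E = 14/4 + 14/3 + 14/2 + 14/1 = 175/6 ≈ 29.167.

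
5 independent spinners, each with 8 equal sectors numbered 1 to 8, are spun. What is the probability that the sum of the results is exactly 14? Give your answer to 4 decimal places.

There are 8^5 = 32768 equally likely outcomes.
The number of ordered 5-tuples from {1,…,8} summing to 14 is 690.
P(sum = 14) = 690/32768 = 345/16384 ≈ 0.0211.

0.0211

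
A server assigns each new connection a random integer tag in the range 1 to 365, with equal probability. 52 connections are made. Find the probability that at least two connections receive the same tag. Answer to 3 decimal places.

0.978

It's easier to compute the probability that all 52 are distinct.
P(all distinct) = 365/365 · 364/365 · ··· · 314/365 ≈ 0.022.
So the probability of at least one match is 1 − 0.022 = 0.978.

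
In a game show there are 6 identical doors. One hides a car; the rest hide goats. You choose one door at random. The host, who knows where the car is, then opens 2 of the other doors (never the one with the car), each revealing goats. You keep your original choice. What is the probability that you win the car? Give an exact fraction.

The host can always open 2 empty doors regardless of your choice, so the reveals give no information about your original door.
P(win by staying) = 1/6.

1/6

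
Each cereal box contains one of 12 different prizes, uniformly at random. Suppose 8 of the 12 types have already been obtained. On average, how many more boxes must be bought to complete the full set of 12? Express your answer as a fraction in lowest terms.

25

Starting from 8 distinct types, each trial gives a new one with probability (12−i)/12 when i types are held, so the wait for the next new type is 12/(12−i).
E = 12/4 + 12/3 + 12/2 + 12/1 = 25.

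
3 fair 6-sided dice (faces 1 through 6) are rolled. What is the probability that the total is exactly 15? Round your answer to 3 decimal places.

0.046

There are 6^3 = 216 equally likely outcomes.
The number of ordered 3-tuples from {1,…,6} summing to 15 is 10.
P(sum = 15) = 10/216 = 5/108 ≈ 0.046.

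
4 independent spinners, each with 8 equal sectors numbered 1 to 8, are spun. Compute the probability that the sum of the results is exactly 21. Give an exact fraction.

There are 8^4 = 4096 equally likely outcomes.
The number of ordered 4-tuples from {1,…,8} summing to 21 is 284.
P(sum = 21) = 284/4096 = 71/1024.

71/1024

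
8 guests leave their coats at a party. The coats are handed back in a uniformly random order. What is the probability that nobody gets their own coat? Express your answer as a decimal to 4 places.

This is the derangement probability: permutations of 8 with no fixed point.
D(8) = 8! · (1 − 1/1! + 1/2! − ··· + (−1)^8/8!) = 14833.
P = 14833/40320 = 2119/5760 ≈ 0.3679.

0.3679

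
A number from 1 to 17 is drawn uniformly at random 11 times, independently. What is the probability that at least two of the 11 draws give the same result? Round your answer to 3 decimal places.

P(all 11 different) = 17/17 · 16/17 · ··· · 7/17 ≈ 0.014.
P(at least two equal) = 1 − 0.014 = 0.986.

0.986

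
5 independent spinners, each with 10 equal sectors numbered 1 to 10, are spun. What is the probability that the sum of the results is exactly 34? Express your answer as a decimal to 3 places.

0.038

There are 10^5 = 100000 equally likely outcomes.
The number of ordered 5-tuples from {1,…,10} summing to 34 is 3795.
P(sum = 34) = 3795/100000 = 759/20000 ≈ 0.038.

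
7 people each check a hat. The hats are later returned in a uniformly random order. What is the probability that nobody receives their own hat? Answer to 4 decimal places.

This is the derangement probability: permutations of 7 with no fixed point.
D(7) = 7! · (1 − 1/1! + 1/2! − ··· + (−1)^7/7!) = 1854.
P = 1854/5040 = 103/280 ≈ 0.3679.

0.3679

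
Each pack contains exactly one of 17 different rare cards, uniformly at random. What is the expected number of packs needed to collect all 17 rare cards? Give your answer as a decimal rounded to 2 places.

58.47

After i distinct types are collected, each trial gives a new one with probability (17−i)/17, so the expected wait for the next new type is 17/(17−i).
E = 17/17 + 17/16 + 17/15 + 17/14 + 17/13 + 17/12 + 17/11 + 17/10 + 17/9 + 17/8 + 17/7 + 17/6 + 17/5 + 17/4 + 17/3 + 17/2 + 17/1 = 42142223/720720 ≈ 58.47.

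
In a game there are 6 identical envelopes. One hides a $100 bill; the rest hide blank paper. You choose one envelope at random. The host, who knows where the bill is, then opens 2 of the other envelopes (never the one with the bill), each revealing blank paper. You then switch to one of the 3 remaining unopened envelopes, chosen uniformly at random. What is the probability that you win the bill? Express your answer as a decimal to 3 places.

Your original envelope holds the bill with probability 1/6, so the other 5 collectively hold it with probability 5/6.
The host can always find 2 empty envelopes to open, so the reveals don't change that 5/6; it is now spread over the 3 remaining unopened envelopes.
P(win by switching) = (5/6) · (1/3) = 5/18 ≈ 0.278.

0.278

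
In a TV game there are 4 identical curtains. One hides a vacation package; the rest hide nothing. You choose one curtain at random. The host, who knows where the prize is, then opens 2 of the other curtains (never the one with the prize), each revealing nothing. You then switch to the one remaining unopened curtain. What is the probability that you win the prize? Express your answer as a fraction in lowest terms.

3/4

Your original curtain holds the prize with probability 1/4, so the other 3 collectively hold it with probability 3/4.
The host can always find 2 empty curtains to open, so the reveals don't change that 3/4; it is now spread over the 1 remaining unopened curtain.
P(win by switching) = (3/4) · (1/1) = 3/4.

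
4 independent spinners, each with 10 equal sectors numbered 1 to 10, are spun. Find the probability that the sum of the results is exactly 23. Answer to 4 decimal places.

There are 10^4 = 10000 equally likely outcomes.
The number of ordered 4-tuples from {1,…,10} summing to 23 is 660.
P(sum = 23) = 660/10000 = 33/500 ≈ 0.0660.

0.0660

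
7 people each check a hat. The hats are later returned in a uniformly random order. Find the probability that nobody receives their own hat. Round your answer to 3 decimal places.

This is the derangement probability: permutations of 7 with no fixed point.
D(7) = 7! · (1 − 1/1! + 1/2! − ··· + (−1)^7/7!) = 1854.
P = 1854/5040 = 103/280 ≈ 0.368.

0.368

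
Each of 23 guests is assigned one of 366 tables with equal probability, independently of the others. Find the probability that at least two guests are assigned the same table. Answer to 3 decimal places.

0.506

It's easier to compute the probability that all 23 are distinct.
P(all distinct) = 366/366 · 365/366 · ··· · 344/366 ≈ 0.494.
So the probability of at least one match is 1 − 0.494 = 0.506.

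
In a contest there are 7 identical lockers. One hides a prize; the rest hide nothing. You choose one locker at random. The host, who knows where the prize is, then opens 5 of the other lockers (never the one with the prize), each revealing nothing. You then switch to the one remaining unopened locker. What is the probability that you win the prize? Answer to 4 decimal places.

0.8571

Your original locker holds the prize with probability 1/7, so the other 6 collectively hold it with probability 6/7.
The host can always find 5 empty lockers to open, so the reveals don't change that 6/7; it is now spread over the 1 remaining unopened locker.
P(win by switching) = (6/7) · (1/1) = 6/7 ≈ 0.8571.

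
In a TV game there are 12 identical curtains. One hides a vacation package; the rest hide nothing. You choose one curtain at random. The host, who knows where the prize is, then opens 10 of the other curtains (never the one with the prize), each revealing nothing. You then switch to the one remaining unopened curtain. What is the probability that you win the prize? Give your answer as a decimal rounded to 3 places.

Your original curtain holds the prize with probability 1/12, so the other 11 collectively hold it with probability 11/12.
The host can always find 10 empty curtains to open, so the reveals don't change that 11/12; it is now spread over the 1 remaining unopened curtain.
P(win by switching) = (11/12) · (1/1) = 11/12 ≈ 0.917.

0.917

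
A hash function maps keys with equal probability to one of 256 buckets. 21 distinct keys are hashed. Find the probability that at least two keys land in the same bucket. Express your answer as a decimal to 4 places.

It's easier to compute the probability that all 21 are distinct.
P(all distinct) = 256/256 · 255/256 · ··· · 236/256 ≈ 0.4304.
So the probability of at least one match is 1 − 0.4304 = 0.5696.

0.5696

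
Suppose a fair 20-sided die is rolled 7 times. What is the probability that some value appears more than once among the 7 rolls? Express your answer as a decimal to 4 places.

0.6948

P(all 7 different) = 20/20 · 19/20 · ··· · 14/20 ≈ 0.3052.
P(at least two equal) = 1 − 0.3052 = 0.6948.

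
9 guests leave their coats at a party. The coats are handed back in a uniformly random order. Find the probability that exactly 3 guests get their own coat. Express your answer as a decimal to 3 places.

Choose which 3 of the 9 are fixed: C(9,3) = 84 ways.
The remaining 6 must have no fixed point: D(6) = 265.
P = 84·265/362880 = 53/864 ≈ 0.061.

0.061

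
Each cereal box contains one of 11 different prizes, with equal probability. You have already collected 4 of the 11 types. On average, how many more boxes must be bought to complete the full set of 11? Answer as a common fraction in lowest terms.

3993/140

Starting from 4 distinct types, each trial gives a new one with probability (11−i)/11 when i types are held, so the wait for the next new type is 11/(11−i).
E = 11/7 + 11/6 + 11/5 + 11/4 + 11/3 + 11/2 + 11/1 = 3993/140.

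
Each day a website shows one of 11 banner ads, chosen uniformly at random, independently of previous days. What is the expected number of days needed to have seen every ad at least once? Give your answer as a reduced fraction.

After i distinct types are collected, each trial gives a new one with probability (11−i)/11, so the expected wait for the next new type is 11/(11−i).
E = 11/11 + 11/10 + 11/9 + 11/8 + 11/7 + 11/6 + 11/5 + 11/4 + 11/3 + 11/2 + 11/1 = 83711/2520.

83711/2520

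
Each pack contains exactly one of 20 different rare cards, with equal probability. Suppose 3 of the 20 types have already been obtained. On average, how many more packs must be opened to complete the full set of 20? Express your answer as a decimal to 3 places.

68.791

Starting from 3 distinct types, each trial gives a new one with probability (20−i)/20 when i types are held, so the wait for the next new type is 20/(20−i).
E = 20/17 + 20/16 + 20/15 + 20/14 + 20/13 + 20/12 + 20/11 + 20/10 + 20/9 + 20/8 + 20/7 + 20/6 + 20/5 + 20/4 + 20/3 + 20/2 + 20/1 = 42142223/612612 ≈ 68.791.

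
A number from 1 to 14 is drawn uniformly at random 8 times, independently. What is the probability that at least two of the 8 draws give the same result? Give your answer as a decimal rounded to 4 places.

0.9180

P(all 8 different) = 14/14 · 13/14 · ··· · 7/14 ≈ 0.0820.
P(at least two equal) = 1 − 0.0820 = 0.9180.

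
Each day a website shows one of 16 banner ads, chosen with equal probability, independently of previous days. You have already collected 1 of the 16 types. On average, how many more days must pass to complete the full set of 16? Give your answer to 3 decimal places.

Starting from 1 distinct type, each trial gives a new one with probability (16−i)/16 when i types are held, so the wait for the next new type is 16/(16−i).
E = 16/15 + 16/14 + 16/13 + 16/12 + 16/11 + 16/10 + 16/9 + 16/8 + 16/7 + 16/6 + 16/5 + 16/4 + 16/3 + 16/2 + 16/1 = 2391514/45045 ≈ 53.092.

53.092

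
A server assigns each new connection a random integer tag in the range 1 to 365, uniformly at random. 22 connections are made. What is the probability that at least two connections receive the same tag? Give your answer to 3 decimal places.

It's easier to compute the probability that all 22 are distinct.
P(all distinct) = 365/365 · 364/365 · ··· · 344/365 ≈ 0.524.
So the probability of at least one match is 1 − 0.524 = 0.476.

0.476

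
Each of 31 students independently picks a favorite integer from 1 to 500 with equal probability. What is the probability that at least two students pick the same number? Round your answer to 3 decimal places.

It's easier to compute the probability that all 31 are distinct.
P(all distinct) = 500/500 · 499/500 · ··· · 470/500 ≈ 0.387.
So the probability of at least one match is 1 − 0.387 = 0.613.

0.613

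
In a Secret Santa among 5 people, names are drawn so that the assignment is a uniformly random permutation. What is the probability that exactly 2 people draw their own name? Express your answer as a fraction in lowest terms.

Choose which 2 of the 5 are fixed: C(5,2) = 10 ways.
The remaining 3 must have no fixed point: D(3) = 2.
P = 10·2/120 = 1/6.

1/6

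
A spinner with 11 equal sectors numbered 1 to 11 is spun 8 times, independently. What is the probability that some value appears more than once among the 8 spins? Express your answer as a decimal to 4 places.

0.9690

P(all 8 different) = 11/11 · 10/11 · ··· · 4/11 ≈ 0.0310.
P(at least two equal) = 1 − 0.0310 = 0.9690.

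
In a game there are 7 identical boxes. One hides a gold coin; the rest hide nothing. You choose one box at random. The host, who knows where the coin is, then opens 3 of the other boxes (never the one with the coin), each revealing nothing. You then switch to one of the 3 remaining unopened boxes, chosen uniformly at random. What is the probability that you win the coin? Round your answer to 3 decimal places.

0.286

Your original box holds the coin with probability 1/7, so the other 6 collectively hold it with probability 6/7.
The host can always find 3 empty boxes to open, so the reveals don't change that 6/7; it is now spread over the 3 remaining unopened boxes.
P(win by switching) = (6/7) · (1/3) = 2/7 ≈ 0.286.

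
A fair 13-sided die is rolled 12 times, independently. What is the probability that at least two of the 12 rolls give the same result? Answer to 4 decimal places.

0.9997

P(all 12 different) = 13/13 · 12/13 · ··· · 2/13 ≈ 0.0003.
P(at least two equal) = 1 − 0.0003 = 0.9997.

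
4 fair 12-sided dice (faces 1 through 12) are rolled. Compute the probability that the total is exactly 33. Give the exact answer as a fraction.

There are 12^4 = 20736 equally likely outcomes.
The number of ordered 4-tuples from {1,…,12} summing to 33 is 736.
P(sum = 33) = 736/20736 = 23/648.

23/648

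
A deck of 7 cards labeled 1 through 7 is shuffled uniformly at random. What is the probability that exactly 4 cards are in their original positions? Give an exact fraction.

Choose which 4 of the 7 are fixed: C(7,4) = 35 ways.
The remaining 3 must have no fixed point: D(3) = 2.
P = 35·2/5040 = 1/72.

1/72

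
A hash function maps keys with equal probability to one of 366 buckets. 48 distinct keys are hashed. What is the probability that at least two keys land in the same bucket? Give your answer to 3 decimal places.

It's easier to compute the probability that all 48 are distinct.
P(all distinct) = 366/366 · 365/366 · ··· · 319/366 ≈ 0.040.
So the probability of at least one match is 1 − 0.040 = 0.960.

0.960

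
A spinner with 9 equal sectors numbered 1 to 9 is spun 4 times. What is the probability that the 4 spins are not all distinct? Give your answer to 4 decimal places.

0.5391

P(all 4 different) = 9/9 · 8/9 · ··· · 6/9 ≈ 0.4609.
P(at least two equal) = 1 − 0.4609 = 0.5391.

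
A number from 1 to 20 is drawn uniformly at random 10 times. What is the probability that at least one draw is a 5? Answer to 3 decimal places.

P(no draw is a 5) = (19/20)^10 ≈ 0.599.
P(at least one) = 1 − 0.599 = 0.401.

0.401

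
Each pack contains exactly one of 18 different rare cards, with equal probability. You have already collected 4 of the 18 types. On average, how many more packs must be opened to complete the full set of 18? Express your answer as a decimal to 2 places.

Starting from 4 distinct types, each trial gives a new one with probability (18−i)/18 when i types are held, so the wait for the next new type is 18/(18−i).
E = 18/14 + 18/13 + 18/12 + 18/11 + 18/10 + 18/9 + 18/8 + 18/7 + 18/6 + 18/5 + 18/4 + 18/3 + 18/2 + 18/1 = 1171733/20020 ≈ 58.53.

58.53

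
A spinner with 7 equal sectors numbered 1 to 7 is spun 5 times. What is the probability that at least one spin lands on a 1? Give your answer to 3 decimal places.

P(no spin lands on a 1) = (6/7)^5 ≈ 0.463.
P(at least one) = 1 − 0.463 = 0.537.

0.537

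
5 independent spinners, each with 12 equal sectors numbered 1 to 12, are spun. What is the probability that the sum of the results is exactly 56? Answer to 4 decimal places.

0.0003

There are 12^5 = 248832 equally likely outcomes.
The number of ordered 5-tuples from {1,…,12} summing to 56 is 70.
P(sum = 56) = 70/248832 = 35/124416 ≈ 0.0003.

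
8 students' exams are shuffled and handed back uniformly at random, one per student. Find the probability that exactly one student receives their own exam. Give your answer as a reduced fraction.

103/280

Choose which one is fixed: C(8,1) = 8 ways.
The remaining 7 must have no fixed point: D(7) = 1854.
P = 8·1854/40320 = 103/280.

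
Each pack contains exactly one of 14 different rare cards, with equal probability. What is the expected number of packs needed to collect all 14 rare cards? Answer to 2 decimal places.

45.52

After i distinct types are collected, each trial gives a new one with probability (14−i)/14, so the expected wait for the next new type is 14/(14−i).
E = 14/14 + 14/13 + 14/12 + 14/11 + 14/10 + 14/9 + 14/8 + 14/7 + 14/6 + 14/5 + 14/4 + 14/3 + 14/2 + 14/1 = 1171733/25740 ≈ 45.52.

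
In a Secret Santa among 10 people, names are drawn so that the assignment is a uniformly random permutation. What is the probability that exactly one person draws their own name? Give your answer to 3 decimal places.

0.368

Choose which one is fixed: C(10,1) = 10 ways.
The remaining 9 must have no fixed point: D(9) = 133496.
P = 10·133496/3628800 = 16687/45360 ≈ 0.368.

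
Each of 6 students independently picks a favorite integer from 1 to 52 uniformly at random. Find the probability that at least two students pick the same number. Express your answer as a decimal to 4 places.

It's easier to compute the probability that all 6 are distinct.
P(all distinct) = 52/52 · 51/52 · ··· · 47/52 ≈ 0.7414.
So the probability of at least one match is 1 − 0.7414 = 0.2586.

0.2586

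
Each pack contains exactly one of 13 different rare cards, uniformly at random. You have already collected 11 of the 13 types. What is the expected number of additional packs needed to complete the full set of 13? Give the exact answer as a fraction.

Starting from 11 distinct types, each trial gives a new one with probability (13−i)/13 when i types are held, so the wait for the next new type is 13/(13−i).
E = 13/2 + 13/1 = 39/2.

39/2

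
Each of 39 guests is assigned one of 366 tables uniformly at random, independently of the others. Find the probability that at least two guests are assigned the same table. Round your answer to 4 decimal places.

It's easier to compute the probability that all 39 are distinct.
P(all distinct) = 366/366 · 365/366 · ··· · 328/366 ≈ 0.1225.
So the probability of at least one match is 1 − 0.1225 = 0.8775.

0.8775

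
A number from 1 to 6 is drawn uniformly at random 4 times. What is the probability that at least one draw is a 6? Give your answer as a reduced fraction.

P(no draw is a 6) = (5/6)^4 = 625/1296.
P(at least one) = 1 − 625/1296 = 671/1296.

671/1296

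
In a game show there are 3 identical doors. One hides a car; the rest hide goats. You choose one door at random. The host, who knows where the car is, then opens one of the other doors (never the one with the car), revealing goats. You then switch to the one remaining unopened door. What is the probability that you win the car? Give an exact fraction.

2/3

Your original door holds the car with probability 1/3, so the other 2 collectively hold it with probability 2/3.
The host can always find an empty door to open, so this doesn't change that 2/3; it is now spread over the 1 remaining unopened door.
P(win by switching) = (2/3) · (1/1) = 2/3.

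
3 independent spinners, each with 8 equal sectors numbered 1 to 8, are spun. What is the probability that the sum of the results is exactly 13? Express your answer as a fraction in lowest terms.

There are 8^3 = 512 equally likely outcomes.
The number of ordered 3-tuples from {1,…,8} summing to 13 is 48.
P(sum = 13) = 48/512 = 3/32.

3/32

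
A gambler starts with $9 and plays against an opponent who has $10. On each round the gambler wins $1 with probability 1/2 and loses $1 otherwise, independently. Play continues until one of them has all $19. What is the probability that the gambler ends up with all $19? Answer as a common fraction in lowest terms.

9/19

With a fair step, P(i) = ½P(i−1) + ½P(i+1) with P(0)=0, P(19)=1 has the linear solution P(i) = i/19.
P(9) = 9/19.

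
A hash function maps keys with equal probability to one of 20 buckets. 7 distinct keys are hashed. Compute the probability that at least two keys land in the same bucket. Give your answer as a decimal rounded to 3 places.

0.695

It's easier to compute the probability that all 7 are distinct.
P(all distinct) = 20/20 · 19/20 · ··· · 14/20 ≈ 0.305.
So the probability of at least one match is 1 − 0.305 = 0.695.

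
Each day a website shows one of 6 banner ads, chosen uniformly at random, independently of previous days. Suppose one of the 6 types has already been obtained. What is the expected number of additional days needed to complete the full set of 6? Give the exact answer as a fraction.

137/10

Starting from 1 distinct type, each trial gives a new one with probability (6−i)/6 when i types are held, so the wait for the next new type is 6/(6−i).
E = 6/5 + 6/4 + 6/3 + 6/2 + 6/1 = 137/10.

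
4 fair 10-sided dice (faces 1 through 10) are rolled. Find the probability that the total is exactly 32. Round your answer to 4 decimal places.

There are 10^4 = 10000 equally likely outcomes.
The number of ordered 4-tuples from {1,…,10} summing to 32 is 165.
P(sum = 32) = 165/10000 = 33/2000 ≈ 0.0165.

0.0165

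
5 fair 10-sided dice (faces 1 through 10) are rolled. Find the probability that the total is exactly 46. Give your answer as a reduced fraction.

7/10000

There are 10^5 = 100000 equally likely outcomes.
The number of ordered 5-tuples from {1,…,10} summing to 46 is 70.
P(sum = 46) = 70/100000 = 7/10000.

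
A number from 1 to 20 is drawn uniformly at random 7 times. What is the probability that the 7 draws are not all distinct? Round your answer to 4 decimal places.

P(all 7 different) = 20/20 · 19/20 · ··· · 14/20 ≈ 0.3052.
P(at least two equal) = 1 − 0.3052 = 0.6948.

0.6948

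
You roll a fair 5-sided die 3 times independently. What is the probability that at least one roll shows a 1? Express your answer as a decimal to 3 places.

P(no roll shows a 1) = (4/5)^3 ≈ 0.512.
P(at least one) = 1 − 0.512 = 0.488.

0.488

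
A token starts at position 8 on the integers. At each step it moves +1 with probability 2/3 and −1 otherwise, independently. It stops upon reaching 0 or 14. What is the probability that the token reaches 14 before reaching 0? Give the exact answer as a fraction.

5440/5461

Let r = q/p = (1/3)/(2/3) = 1/2. The recurrence P(i) = p·P(i+1) + q·P(i−1) with P(0)=0, P(14)=1 gives P(i) = (1 − r^i)/(1 − r^14).
P(8) = (1 − (1/2)^8) / (1 − (1/2)^14) = 5440/5461.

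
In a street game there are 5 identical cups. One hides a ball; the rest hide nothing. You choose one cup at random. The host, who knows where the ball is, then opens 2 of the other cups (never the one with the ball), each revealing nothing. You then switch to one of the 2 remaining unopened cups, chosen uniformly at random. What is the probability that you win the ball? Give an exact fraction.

Your original cup holds the ball with probability 1/5, so the other 4 collectively hold it with probability 4/5.
The host can always find 2 empty cups to open, so the reveals don't change that 4/5; it is now spread over the 2 remaining unopened cups.
P(win by switching) = (4/5) · (1/2) = 2/5.

2/5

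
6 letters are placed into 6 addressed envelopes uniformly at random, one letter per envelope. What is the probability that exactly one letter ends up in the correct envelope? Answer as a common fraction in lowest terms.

Choose which one is fixed: C(6,1) = 6 ways.
The remaining 5 must have no fixed point: D(5) = 44.
P = 6·44/720 = 11/30.

11/30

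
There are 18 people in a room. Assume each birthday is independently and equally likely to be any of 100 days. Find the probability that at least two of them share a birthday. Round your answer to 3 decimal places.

It's easier to compute the probability that all 18 are distinct.
P(all distinct) = 100/100 · 99/100 · ··· · 83/100 ≈ 0.196.
So the probability of at least one match is 1 − 0.196 = 0.804.

0.804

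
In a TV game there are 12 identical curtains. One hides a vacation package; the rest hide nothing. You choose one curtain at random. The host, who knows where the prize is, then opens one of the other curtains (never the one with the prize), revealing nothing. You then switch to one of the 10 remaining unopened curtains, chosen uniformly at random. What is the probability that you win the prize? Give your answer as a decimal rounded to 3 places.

Your original curtain holds the prize with probability 1/12, so the other 11 collectively hold it with probability 11/12.
The host can always find an empty curtain to open, so this doesn't change that 11/12; it is now spread over the 10 remaining unopened curtains.
P(win by switching) = (11/12) · (1/10) = 11/120 ≈ 0.092.

0.092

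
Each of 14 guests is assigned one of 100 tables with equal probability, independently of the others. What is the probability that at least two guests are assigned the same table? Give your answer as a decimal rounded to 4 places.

It's easier to compute the probability that all 14 are distinct.
P(all distinct) = 100/100 · 99/100 · ··· · 87/100 ≈ 0.3852.
So the probability of at least one match is 1 − 0.3852 = 0.6148.

0.6148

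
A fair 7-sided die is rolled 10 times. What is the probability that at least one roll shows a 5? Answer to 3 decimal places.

0.786

P(no roll shows a 5) = (6/7)^10 ≈ 0.214.
P(at least one) = 1 − 0.214 = 0.786.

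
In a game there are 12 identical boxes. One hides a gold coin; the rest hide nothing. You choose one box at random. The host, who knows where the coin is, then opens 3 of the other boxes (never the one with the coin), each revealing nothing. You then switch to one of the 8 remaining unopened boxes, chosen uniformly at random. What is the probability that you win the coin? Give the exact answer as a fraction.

11/96

Your original box holds the coin with probability 1/12, so the other 11 collectively hold it with probability 11/12.
The host can always find 3 empty boxes to open, so the reveals don't change that 11/12; it is now spread over the 8 remaining unopened boxes.
P(win by switching) = (11/12) · (1/8) = 11/96.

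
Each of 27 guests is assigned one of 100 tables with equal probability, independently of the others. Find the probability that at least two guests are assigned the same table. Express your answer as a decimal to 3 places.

It's easier to compute the probability that all 27 are distinct.
P(all distinct) = 100/100 · 99/100 · ··· · 74/100 ≈ 0.021.
So the probability of at least one match is 1 − 0.021 = 0.979.

0.979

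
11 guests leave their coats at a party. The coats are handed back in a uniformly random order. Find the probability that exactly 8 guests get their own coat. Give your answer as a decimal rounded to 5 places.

0.00001

Choose which 8 of the 11 are fixed: C(11,8) = 165 ways.
The remaining 3 must have no fixed point: D(3) = 2.
P = 165·2/39916800 = 1/120960 ≈ 0.00001.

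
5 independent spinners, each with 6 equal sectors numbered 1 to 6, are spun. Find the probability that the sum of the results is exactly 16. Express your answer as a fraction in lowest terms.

There are 6^5 = 7776 equally likely outcomes.
The number of ordered 5-tuples from {1,…,6} summing to 16 is 735.
P(sum = 16) = 735/7776 = 245/2592.

245/2592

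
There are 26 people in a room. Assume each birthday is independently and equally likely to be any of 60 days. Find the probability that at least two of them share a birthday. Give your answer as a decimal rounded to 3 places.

It's easier to compute the probability that all 26 are distinct.
P(all distinct) = 60/60 · 59/60 · ··· · 35/60 ≈ 0.002.
So the probability of at least one match is 1 − 0.002 = 0.998.

0.998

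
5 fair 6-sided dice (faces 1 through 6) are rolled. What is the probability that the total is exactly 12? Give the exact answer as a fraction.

There are 6^5 = 7776 equally likely outcomes.
The number of ordered 5-tuples from {1,…,6} summing to 12 is 305.
P(sum = 12) = 305/7776.

305/7776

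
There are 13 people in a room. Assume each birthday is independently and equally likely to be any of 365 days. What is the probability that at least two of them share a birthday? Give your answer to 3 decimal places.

It's easier to compute the probability that all 13 are distinct.
P(all distinct) = 365/365 · 364/365 · ··· · 353/365 ≈ 0.806.
So the probability of at least one match is 1 − 0.806 = 0.194.

0.194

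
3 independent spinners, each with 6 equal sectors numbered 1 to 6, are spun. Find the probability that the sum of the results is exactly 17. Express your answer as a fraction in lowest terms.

There are 6^3 = 216 equally likely outcomes.
The number of ordered 3-tuples from {1,…,6} summing to 17 is 3.
P(sum = 17) = 3/216 = 1/72.

1/72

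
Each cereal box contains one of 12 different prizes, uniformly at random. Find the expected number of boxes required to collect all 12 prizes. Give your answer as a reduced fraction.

After i distinct types are collected, each trial gives a new one with probability (12−i)/12, so the expected wait for the next new type is 12/(12−i).
E = 12/12 + 12/11 + 12/10 + 12/9 + 12/8 + 12/7 + 12/6 + 12/5 + 12/4 + 12/3 + 12/2 + 12/1 = 86021/2310.

86021/2310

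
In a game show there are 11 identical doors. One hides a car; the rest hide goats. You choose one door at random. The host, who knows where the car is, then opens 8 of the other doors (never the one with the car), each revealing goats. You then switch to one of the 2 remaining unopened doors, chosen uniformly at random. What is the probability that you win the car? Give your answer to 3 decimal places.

0.455

Your original door holds the car with probability 1/11, so the other 10 collectively hold it with probability 10/11.
The host can always find 8 empty doors to open, so the reveals don't change that 10/11; it is now spread over the 2 remaining unopened doors.
P(win by switching) = (10/11) · (1/2) = 5/11 ≈ 0.455.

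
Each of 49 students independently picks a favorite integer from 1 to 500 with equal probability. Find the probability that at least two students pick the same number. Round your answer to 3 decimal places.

It's easier to compute the probability that all 49 are distinct.
P(all distinct) = 500/500 · 499/500 · ··· · 452/500 ≈ 0.088.
So the probability of at least one match is 1 − 0.088 = 0.912.

0.912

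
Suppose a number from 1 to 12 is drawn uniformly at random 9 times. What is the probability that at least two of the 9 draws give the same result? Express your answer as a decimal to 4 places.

P(all 9 different) = 12/12 · 11/12 · ··· · 4/12 ≈ 0.0155.
P(at least two equal) = 1 − 0.0155 = 0.9845.

0.9845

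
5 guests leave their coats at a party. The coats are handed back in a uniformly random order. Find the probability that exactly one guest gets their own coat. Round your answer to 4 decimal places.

0.3750

Choose which one is fixed: C(5,1) = 5 ways.
The remaining 4 must have no fixed point: D(4) = 9.
P = 5·9/120 = 3/8 ≈ 0.3750.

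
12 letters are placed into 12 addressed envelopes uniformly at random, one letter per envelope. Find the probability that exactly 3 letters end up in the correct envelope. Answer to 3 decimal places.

Choose which 3 of the 12 are fixed: C(12,3) = 220 ways.
The remaining 9 must have no fixed point: D(9) = 133496.
P = 220·133496/479001600 = 16687/272160 ≈ 0.061.

0.061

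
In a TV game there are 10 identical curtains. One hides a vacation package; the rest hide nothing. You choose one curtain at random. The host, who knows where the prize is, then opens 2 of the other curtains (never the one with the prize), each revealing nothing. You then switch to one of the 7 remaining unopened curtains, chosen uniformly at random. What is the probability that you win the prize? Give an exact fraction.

9/70

Your original curtain holds the prize with probability 1/10, so the other 9 collectively hold it with probability 9/10.
The host can always find 2 empty curtains to open, so the reveals don't change that 9/10; it is now spread over the 7 remaining unopened curtains.
P(win by switching) = (9/10) · (1/7) = 9/70.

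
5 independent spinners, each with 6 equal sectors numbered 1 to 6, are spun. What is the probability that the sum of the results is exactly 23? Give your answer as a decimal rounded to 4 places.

0.0392

There are 6^5 = 7776 equally likely outcomes.
The number of ordered 5-tuples from {1,…,6} summing to 23 is 305.
P(sum = 23) = 305/7776 ≈ 0.0392.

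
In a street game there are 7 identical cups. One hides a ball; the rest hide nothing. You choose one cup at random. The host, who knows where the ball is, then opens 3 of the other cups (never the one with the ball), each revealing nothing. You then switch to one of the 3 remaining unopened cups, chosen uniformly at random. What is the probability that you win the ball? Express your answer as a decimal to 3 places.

Your original cup holds the ball with probability 1/7, so the other 6 collectively hold it with probability 6/7.
The host can always find 3 empty cups to open, so the reveals don't change that 6/7; it is now spread over the 3 remaining unopened cups.
P(win by switching) = (6/7) · (1/3) = 2/7 ≈ 0.286.

0.286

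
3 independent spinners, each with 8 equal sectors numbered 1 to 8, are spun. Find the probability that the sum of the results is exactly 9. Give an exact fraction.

There are 8^3 = 512 equally likely outcomes.
The number of ordered 3-tuples from {1,…,8} summing to 9 is 28.
P(sum = 9) = 28/512 = 7/128.

7/128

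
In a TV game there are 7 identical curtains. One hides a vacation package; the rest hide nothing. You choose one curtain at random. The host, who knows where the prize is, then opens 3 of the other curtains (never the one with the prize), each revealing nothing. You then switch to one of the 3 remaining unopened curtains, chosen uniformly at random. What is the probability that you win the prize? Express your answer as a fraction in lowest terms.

2/7

Your original curtain holds the prize with probability 1/7, so the other 6 collectively hold it with probability 6/7.
The host can always find 3 empty curtains to open, so the reveals don't change that 6/7; it is now spread over the 3 remaining unopened curtains.
P(win by switching) = (6/7) · (1/3) = 2/7.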